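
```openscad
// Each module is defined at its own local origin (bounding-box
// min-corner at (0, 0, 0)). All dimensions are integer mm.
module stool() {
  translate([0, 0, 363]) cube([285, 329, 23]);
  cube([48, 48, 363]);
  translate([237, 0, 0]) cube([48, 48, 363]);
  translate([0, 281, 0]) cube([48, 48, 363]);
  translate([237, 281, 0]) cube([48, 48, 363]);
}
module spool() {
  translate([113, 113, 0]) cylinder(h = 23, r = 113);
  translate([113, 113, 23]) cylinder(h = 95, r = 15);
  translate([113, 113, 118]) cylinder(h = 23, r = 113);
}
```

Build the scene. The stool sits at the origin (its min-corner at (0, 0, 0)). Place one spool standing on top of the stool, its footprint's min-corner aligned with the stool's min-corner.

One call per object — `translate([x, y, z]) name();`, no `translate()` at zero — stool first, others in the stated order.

stool();
translate([0, 0, 386]) spool();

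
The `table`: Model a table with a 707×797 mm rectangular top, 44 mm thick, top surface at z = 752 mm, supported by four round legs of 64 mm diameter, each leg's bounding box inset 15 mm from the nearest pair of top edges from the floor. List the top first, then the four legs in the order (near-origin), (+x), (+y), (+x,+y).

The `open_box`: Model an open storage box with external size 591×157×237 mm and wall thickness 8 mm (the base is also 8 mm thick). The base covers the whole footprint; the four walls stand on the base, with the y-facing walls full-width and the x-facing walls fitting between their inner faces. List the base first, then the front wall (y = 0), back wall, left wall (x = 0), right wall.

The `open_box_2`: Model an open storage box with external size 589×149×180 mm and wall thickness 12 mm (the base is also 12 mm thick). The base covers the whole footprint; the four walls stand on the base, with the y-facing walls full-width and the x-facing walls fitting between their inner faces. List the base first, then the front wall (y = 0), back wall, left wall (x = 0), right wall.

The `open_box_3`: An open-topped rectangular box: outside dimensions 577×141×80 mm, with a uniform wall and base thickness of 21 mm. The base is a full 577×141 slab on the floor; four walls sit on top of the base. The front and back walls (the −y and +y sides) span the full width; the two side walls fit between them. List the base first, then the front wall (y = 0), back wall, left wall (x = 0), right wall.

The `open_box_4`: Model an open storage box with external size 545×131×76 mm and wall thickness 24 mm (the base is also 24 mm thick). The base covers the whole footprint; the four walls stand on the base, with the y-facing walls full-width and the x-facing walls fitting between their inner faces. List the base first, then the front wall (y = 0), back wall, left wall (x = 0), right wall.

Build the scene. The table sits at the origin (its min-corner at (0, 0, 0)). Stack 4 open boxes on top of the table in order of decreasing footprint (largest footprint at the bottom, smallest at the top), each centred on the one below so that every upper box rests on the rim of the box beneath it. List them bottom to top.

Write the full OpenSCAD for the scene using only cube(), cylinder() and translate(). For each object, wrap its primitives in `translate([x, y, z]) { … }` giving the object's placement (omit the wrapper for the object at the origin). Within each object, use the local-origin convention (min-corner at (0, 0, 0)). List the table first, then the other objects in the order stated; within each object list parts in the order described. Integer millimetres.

translate([0, 0, 708]) cube([707, 797, 44]);
translate([47, 47, 0]) cylinder(h = 708, r = 32);
translate([660, 47, 0]) cylinder(h = 708, r = 32);
translate([47, 750, 0]) cylinder(h = 708, r = 32);
translate([660, 750, 0]) cylinder(h = 708, r = 32);
translate([58, 320, 752]) {
  cube([591, 157, 8]);
  translate([0, 0, 8]) cube([591, 8, 229]);
  translate([0, 149, 8]) cube([591, 8, 229]);
  translate([0, 8, 8]) cube([8, 141, 229]);
  translate([583, 8, 8]) cube([8, 141, 229]);
}
translate([59, 324, 989]) {
  cube([589, 149, 12]);
  translate([0, 0, 12]) cube([589, 12, 168]);
  translate([0, 137, 12]) cube([589, 12, 168]);
  translate([0, 12, 12]) cube([12, 125, 168]);
  translate([577, 12, 12]) cube([12, 125, 168]);
}
translate([65, 328, 1169]) {
  cube([577, 141, 21]);
  translate([0, 0, 21]) cube([577, 21, 59]);
  translate([0, 120, 21]) cube([577, 21, 59]);
  translate([0, 21, 21]) cube([21, 99, 59]);
  translate([556, 21, 21]) cube([21, 99, 59]);
}
translate([81, 333, 1249]) {
  cube([545, 131, 24]);
  translate([0, 0, 24]) cube([545, 24, 52]);
  translate([0, 107, 24]) cube([545, 24, 52]);
  translate([0, 24, 24]) cube([24, 83, 52]);
  translate([521, 24, 24]) cube([24, 83, 52]);
}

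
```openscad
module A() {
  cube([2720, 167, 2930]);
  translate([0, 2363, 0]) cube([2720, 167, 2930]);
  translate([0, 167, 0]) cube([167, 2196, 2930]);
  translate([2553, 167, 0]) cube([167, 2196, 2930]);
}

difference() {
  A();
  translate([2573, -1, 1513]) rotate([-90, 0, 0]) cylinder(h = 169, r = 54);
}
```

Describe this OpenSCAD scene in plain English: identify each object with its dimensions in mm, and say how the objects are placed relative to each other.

A is a box-shaped house frame (walls only): outside footprint 2720×2530 mm, wall height 2930 mm, wall thickness 167 mm. The two y-facing walls run the full x-width; the two x-facing walls fit between the inner faces of the y-facing walls.

The house frame has a circular hole of radius 54 mm through its front wall, centred at (x = 2573, z = 1513).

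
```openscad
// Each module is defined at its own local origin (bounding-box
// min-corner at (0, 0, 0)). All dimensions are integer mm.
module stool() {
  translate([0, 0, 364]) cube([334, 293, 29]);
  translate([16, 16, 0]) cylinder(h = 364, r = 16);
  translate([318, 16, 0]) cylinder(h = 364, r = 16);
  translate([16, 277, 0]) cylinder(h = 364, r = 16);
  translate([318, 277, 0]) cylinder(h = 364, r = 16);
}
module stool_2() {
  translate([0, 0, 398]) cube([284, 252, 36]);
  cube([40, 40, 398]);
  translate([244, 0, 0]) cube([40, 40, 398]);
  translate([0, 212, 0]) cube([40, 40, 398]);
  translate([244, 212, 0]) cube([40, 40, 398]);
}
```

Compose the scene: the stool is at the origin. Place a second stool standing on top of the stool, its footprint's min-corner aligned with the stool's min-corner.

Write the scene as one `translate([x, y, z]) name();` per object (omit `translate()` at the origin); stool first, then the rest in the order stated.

stool();
translate([0, 0, 393]) stool_2();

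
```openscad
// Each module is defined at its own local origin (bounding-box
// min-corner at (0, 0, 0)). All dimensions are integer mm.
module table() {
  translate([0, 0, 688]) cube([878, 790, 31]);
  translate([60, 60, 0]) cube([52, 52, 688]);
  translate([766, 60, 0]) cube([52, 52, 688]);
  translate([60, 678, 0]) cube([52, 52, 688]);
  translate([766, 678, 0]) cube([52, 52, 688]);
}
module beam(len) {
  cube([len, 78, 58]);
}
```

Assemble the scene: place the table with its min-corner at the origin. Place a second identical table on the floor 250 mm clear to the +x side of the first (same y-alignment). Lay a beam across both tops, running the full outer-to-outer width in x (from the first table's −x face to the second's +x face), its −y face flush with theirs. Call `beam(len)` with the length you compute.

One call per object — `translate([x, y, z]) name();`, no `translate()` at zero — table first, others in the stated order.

table();
translate([1128, 0, 0]) table();
translate([0, 0, 719]) beam(2006);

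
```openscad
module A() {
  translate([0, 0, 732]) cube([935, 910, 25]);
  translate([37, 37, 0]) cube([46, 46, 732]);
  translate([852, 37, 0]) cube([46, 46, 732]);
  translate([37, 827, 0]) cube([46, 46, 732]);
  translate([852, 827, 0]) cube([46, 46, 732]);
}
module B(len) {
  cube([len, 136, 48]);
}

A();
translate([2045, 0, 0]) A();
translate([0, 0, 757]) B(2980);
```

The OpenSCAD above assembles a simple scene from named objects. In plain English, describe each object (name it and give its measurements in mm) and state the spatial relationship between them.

A is a rectangular dining table. The top is 935×910×25 mm with its upper surface at z = 757 mm. It stands on four 46×46 mm square legs, each inset 37 mm from the nearest pair of top edges, running from the floor to the underside of the top.

B is a rectangular beam 2980 mm long (x), 136 mm deep (y), 48 mm thick (z).

The beam spans the tops of two tables placed 1110 mm apart, resting at z = 757 mm.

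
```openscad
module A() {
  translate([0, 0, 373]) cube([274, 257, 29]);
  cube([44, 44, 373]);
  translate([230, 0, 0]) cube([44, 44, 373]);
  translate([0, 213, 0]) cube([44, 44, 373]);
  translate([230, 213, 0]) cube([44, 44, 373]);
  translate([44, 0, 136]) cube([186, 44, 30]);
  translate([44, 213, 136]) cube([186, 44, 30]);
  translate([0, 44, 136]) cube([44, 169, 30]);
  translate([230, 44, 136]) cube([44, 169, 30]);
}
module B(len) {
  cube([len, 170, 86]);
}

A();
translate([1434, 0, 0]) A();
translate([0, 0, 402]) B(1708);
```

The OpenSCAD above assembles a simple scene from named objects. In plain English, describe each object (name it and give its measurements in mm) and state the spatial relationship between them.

A is a simple wooden stool: a rectangular seat 274 mm (x) by 257 mm (y), 29 mm thick, top face at z = 402 mm, on four square legs, each 44×44 mm in cross-section. The legs rest on z = 0, each flush with a corner of the seat. Four stretchers, 44 mm wide and 30 mm tall, connect adjacent legs with their undersides at z = 136 mm, each running between the inner faces of the legs it joins and aligned with the legs' outer faces on the other axis.

B is a rectangular beam 1708 mm long (x), 170 mm deep (y), 86 mm thick (z).

The beam spans the tops of two stools placed 1160 mm apart, resting at z = 402 mm.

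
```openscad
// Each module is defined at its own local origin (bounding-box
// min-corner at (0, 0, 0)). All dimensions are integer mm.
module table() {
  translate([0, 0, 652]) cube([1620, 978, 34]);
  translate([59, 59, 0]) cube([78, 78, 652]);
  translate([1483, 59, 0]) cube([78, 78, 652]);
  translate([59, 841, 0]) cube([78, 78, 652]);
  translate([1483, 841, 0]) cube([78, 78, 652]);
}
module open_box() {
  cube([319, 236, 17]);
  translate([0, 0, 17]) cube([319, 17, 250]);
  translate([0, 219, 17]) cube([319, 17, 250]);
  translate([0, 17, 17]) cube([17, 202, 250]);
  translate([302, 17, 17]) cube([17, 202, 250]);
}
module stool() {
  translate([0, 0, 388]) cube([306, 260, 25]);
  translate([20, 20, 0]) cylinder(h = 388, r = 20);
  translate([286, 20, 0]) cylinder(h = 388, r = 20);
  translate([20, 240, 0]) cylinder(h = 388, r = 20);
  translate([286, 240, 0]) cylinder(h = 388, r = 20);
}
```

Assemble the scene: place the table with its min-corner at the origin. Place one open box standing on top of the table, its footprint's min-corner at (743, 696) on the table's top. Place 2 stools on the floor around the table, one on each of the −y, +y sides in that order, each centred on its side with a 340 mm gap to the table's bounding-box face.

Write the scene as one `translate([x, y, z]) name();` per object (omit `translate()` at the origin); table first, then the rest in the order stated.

table();
translate([743, 696, 686]) open_box();
translate([657, -600, 0]) stool();
translate([657, 1318, 0]) stool();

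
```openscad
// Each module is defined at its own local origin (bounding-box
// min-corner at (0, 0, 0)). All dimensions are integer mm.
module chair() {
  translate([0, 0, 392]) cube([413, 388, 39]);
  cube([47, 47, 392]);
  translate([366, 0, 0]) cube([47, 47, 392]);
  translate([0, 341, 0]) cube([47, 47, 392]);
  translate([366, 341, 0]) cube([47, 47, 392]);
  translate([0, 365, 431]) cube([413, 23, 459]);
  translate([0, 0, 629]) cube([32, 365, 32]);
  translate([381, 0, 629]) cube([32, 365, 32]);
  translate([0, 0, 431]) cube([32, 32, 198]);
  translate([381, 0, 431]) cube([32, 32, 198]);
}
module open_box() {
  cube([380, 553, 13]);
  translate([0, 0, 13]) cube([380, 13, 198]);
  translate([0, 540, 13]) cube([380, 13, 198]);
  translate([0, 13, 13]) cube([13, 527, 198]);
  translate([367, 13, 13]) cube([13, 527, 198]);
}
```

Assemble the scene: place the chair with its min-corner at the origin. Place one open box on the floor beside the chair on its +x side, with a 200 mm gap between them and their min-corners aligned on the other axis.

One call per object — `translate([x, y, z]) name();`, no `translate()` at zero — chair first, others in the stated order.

chair();
translate([613, 0, 0]) open_box();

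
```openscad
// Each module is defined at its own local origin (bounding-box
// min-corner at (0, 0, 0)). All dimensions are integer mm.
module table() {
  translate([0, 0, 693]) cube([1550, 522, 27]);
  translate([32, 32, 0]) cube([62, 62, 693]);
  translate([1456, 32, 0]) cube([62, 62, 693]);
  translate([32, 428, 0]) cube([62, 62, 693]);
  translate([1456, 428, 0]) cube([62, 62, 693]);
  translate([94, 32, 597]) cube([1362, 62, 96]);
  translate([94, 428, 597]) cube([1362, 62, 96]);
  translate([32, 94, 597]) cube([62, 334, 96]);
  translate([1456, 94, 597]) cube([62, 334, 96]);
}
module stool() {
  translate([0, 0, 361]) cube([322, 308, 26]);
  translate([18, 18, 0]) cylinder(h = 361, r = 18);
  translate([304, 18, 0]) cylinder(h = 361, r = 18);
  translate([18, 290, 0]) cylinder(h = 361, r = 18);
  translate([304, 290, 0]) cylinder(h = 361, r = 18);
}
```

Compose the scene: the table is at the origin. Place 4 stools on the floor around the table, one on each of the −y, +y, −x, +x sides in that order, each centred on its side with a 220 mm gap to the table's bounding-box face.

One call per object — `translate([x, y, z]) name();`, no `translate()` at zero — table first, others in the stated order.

table();
translate([614, -528, 0]) stool();
translate([614, 742, 0]) stool();
translate([-542, 107, 0]) stool();
translate([1770, 107, 0]) stool();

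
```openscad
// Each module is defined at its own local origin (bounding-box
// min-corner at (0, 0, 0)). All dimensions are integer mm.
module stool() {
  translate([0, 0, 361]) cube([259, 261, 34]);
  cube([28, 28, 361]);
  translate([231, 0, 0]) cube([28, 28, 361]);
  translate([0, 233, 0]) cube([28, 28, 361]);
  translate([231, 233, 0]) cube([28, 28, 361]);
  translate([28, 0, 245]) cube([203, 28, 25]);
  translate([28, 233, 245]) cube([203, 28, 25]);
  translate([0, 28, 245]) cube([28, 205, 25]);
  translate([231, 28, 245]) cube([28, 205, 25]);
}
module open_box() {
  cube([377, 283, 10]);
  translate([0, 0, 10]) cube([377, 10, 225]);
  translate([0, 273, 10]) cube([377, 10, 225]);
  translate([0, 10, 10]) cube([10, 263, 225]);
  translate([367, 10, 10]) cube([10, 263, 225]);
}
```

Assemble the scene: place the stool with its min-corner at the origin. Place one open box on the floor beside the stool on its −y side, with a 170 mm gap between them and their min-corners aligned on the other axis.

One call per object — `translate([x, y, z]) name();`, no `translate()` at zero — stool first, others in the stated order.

stool();
translate([0, -453, 0]) open_box();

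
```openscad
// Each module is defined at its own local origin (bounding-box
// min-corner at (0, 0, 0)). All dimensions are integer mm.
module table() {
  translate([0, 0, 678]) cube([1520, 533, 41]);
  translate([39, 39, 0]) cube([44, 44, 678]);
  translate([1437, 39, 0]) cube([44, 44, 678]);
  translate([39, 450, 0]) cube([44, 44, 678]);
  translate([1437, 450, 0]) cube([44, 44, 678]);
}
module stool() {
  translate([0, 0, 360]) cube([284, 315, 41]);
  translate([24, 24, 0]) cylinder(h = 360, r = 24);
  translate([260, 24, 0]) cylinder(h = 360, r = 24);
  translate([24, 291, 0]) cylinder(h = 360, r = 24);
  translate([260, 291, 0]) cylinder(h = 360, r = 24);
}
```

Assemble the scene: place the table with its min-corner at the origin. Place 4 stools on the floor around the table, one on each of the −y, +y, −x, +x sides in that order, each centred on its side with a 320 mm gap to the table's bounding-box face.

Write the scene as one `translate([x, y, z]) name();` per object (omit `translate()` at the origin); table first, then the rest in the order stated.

table();
translate([618, -635, 0]) stool();
translate([618, 853, 0]) stool();
translate([-604, 109, 0]) stool();
translate([1840, 109, 0]) stool();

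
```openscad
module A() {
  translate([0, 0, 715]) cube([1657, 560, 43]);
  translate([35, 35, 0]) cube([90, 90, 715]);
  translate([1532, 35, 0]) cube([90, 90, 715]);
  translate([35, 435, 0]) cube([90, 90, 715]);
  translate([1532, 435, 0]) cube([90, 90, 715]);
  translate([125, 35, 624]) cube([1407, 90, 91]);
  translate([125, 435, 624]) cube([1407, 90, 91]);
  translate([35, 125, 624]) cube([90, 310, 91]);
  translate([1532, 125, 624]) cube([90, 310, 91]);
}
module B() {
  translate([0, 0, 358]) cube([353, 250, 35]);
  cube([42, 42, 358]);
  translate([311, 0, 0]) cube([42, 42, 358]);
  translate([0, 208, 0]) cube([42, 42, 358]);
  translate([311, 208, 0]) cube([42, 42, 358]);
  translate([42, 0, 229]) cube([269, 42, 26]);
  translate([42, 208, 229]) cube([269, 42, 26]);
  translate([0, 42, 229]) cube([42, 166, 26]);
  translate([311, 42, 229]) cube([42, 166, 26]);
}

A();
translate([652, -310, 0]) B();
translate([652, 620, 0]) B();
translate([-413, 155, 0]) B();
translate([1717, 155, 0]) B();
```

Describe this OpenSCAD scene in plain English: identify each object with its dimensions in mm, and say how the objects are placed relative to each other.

A is a table with a 1657×560 mm rectangular top, 43 mm thick, top surface at z = 758 mm, supported by four 90×90 mm square legs, each inset 35 mm from the nearest pair of top edges, running from the floor. Four apron rails, 90 mm thick and 91 mm tall, run between adjacent legs with their top edges flush with the underside of the top and their outer faces flush with the legs' outer faces.

B is a four-legged stool. The seat is 353×250 mm, 35 mm thick, top at z = 393 mm. It stands on four square legs, each 42×42 mm in cross-section, from z = 0 to the seat underside, each flush with a corner of the seat. Four stretchers, 42 mm wide and 26 mm tall, connect adjacent legs with their undersides at z = 229 mm, each running between the inner faces of the legs it joins and aligned with the legs' outer faces on the other axis.

Four stools sit around the table at the −y, +y, −x, +x sides.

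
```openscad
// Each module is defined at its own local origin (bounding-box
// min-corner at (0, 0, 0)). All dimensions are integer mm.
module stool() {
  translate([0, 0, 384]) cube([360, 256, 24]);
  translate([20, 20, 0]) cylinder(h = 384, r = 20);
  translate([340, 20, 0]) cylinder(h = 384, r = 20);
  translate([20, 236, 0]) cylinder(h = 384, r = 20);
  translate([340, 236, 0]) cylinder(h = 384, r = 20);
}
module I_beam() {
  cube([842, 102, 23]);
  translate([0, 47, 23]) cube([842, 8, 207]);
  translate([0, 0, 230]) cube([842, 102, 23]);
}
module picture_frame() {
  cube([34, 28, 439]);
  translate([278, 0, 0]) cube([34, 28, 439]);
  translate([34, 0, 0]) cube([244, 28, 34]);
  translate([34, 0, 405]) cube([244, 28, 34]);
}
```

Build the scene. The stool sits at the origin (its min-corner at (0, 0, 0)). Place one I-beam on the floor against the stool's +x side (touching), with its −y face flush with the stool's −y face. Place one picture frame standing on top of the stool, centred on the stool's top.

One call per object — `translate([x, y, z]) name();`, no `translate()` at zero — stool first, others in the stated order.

stool();
translate([360, 0, 0]) I_beam();
translate([24, 114, 408]) picture_frame();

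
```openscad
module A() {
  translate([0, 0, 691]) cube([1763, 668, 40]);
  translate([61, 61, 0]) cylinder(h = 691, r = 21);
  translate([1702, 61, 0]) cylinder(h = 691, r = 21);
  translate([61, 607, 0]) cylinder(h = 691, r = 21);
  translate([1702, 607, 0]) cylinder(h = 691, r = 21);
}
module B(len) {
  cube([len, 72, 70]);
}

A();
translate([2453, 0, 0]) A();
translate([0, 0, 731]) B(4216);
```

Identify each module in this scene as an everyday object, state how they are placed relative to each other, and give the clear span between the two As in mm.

Second table starts at x = 2453; first ends at x = 1763; clear span = 2453 − 1763 = 690 mm.

A is a table. B is a beam. A beam spans the tops of two tables. The clear span between the two tables is 690 mm.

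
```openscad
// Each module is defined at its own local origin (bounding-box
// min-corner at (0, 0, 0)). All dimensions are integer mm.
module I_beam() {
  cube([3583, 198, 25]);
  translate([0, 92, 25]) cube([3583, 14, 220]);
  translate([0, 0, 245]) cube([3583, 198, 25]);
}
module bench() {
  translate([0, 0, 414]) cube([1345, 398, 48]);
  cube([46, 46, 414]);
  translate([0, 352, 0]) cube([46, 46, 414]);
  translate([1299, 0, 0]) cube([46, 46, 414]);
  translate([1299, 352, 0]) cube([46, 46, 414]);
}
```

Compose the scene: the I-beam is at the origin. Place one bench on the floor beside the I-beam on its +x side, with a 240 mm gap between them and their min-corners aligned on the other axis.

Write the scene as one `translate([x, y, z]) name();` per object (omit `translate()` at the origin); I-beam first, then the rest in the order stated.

I_beam();
translate([3823, 0, 0]) bench();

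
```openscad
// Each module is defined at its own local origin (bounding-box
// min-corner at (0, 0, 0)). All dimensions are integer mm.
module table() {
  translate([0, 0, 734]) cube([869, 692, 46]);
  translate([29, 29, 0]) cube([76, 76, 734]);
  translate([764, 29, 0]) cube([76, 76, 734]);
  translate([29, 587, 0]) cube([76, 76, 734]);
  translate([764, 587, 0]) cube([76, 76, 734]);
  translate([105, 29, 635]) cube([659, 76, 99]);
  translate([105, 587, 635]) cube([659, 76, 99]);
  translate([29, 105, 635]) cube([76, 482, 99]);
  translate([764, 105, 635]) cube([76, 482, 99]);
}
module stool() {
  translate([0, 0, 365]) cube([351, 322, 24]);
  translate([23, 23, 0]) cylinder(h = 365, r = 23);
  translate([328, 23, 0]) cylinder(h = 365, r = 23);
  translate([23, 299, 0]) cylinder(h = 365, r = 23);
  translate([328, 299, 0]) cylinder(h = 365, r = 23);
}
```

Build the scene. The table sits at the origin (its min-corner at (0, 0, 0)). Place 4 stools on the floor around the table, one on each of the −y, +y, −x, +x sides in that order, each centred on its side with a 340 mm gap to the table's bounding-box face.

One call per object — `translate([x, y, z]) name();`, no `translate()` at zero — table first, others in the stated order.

table();
translate([259, -662, 0]) stool();
translate([259, 1032, 0]) stool();
translate([-691, 185, 0]) stool();
translate([1209, 185, 0]) stool();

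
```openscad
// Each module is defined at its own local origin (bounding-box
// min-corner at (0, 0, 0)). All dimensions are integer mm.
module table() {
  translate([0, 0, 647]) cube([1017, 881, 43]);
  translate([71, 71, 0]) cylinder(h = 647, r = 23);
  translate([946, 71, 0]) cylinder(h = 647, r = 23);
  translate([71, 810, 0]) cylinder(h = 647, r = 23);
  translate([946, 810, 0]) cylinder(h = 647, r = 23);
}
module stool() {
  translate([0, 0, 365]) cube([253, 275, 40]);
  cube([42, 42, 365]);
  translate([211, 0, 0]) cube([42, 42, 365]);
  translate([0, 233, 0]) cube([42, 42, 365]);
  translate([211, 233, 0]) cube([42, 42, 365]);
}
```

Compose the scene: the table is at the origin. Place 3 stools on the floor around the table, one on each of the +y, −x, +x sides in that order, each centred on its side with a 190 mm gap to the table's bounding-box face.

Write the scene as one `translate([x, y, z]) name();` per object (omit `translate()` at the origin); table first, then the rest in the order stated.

table();
translate([382, 1071, 0]) stool();
translate([-443, 303, 0]) stool();
translate([1207, 303, 0]) stool();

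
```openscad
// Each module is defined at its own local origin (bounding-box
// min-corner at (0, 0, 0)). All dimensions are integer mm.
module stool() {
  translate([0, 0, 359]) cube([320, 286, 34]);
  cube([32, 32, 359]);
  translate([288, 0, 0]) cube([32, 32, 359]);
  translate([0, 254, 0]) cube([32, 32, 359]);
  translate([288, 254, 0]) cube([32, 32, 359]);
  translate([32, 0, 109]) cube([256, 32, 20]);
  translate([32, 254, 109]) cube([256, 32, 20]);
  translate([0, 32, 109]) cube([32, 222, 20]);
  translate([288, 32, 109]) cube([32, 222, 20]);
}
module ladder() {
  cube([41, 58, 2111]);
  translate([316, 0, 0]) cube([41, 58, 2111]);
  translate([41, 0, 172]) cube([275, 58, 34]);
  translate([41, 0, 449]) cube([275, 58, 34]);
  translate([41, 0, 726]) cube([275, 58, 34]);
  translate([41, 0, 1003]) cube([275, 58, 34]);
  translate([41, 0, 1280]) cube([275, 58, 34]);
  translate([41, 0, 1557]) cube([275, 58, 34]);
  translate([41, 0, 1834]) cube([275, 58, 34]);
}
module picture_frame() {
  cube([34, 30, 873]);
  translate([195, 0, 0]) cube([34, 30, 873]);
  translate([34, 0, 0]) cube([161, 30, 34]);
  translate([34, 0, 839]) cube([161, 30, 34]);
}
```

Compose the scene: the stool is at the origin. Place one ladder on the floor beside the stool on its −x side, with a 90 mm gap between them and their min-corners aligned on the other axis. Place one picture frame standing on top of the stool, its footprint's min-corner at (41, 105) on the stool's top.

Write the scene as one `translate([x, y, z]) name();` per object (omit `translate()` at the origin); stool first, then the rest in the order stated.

stool();
translate([-447, 0, 0]) ladder();
translate([41, 105, 393]) picture_frame();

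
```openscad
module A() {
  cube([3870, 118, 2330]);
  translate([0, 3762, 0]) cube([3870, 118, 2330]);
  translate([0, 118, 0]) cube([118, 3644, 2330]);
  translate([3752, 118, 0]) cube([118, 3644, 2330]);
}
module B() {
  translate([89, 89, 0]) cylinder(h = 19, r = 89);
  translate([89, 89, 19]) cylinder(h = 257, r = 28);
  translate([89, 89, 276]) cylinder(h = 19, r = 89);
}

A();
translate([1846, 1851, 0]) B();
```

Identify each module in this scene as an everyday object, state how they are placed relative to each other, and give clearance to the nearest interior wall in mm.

Clearances: x = 1728, y = 1733; minimum 1728 mm.

A is a house frame. B is a spool. The spool sits inside the house frame, centred. The clearance to the nearest interior wall is 1728 mm.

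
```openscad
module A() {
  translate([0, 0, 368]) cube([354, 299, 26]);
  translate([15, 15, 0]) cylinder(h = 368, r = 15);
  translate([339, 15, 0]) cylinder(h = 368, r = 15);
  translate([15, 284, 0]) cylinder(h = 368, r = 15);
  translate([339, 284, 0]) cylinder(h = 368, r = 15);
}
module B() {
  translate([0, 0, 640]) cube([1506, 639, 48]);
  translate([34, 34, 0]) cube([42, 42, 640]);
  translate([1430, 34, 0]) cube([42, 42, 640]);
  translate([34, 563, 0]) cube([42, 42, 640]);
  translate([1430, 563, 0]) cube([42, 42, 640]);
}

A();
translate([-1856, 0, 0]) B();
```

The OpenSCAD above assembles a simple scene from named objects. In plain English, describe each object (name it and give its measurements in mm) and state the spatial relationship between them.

A is a four-legged stool. The seat is a 354×299×26 mm slab whose top surface is at z = 394 mm; four round legs, each 30 mm in diameter, run from the floor (z = 0) to the underside of the seat, each leg's axis is inset half a diameter from the nearest pair of seat edges (so the leg's bounding box is flush with the corner).

B is a rectangular dining table. The top is 1506×639×48 mm with its upper surface at z = 688 mm. It stands on four 42×42 mm square legs, each inset 34 mm from the nearest pair of top edges, running from the floor to the underside of the top.

The table is on the floor beside the stool on its −x side.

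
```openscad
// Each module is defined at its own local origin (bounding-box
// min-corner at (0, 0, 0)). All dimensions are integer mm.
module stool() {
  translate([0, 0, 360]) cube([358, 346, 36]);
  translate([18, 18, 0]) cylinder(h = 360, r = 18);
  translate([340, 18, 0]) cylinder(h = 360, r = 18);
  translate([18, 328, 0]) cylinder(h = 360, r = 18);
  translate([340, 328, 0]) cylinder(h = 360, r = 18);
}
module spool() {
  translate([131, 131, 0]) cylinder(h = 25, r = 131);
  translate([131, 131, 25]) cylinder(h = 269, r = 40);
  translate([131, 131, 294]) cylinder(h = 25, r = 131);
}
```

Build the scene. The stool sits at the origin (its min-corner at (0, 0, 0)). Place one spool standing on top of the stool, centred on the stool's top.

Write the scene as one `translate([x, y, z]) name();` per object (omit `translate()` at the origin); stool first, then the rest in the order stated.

stool();
translate([48, 42, 396]) spool();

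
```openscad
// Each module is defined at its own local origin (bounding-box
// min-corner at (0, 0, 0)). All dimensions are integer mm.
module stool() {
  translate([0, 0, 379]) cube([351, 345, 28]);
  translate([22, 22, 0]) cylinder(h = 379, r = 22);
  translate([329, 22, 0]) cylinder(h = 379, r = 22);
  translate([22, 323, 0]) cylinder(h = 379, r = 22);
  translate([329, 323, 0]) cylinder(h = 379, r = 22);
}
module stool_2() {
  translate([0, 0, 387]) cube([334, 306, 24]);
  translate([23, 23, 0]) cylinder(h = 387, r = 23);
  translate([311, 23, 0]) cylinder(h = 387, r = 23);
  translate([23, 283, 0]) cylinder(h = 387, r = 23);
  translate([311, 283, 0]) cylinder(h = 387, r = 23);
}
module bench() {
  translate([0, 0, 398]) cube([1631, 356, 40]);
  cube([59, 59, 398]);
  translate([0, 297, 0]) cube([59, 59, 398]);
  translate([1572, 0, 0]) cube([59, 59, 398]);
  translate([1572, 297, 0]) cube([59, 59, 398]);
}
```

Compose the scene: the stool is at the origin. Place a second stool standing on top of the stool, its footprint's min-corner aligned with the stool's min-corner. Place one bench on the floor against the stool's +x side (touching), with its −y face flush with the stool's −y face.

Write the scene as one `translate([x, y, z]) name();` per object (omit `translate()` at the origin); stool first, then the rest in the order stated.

stool();
translate([0, 0, 407]) stool_2();
translate([351, 0, 0]) bench();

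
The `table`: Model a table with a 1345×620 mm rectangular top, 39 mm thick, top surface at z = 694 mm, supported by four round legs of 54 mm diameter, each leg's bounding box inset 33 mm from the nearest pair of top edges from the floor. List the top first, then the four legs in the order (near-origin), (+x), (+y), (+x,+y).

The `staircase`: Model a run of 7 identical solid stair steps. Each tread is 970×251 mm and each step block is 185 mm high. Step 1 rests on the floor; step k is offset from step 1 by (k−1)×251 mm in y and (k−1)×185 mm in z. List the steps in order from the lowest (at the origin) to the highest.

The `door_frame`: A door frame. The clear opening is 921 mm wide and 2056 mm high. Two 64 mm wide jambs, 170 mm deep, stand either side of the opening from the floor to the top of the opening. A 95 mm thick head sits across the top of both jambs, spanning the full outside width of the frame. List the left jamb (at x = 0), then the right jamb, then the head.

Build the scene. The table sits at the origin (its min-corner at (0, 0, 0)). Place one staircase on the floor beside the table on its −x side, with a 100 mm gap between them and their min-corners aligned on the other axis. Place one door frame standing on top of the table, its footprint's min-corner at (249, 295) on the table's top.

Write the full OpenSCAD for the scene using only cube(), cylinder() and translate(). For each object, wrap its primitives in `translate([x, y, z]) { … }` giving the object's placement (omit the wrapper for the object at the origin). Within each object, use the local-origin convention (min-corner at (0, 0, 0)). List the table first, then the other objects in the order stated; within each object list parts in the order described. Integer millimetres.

translate([0, 0, 655]) cube([1345, 620, 39]);
translate([60, 60, 0]) cylinder(h = 655, r = 27);
translate([1285, 60, 0]) cylinder(h = 655, r = 27);
translate([60, 560, 0]) cylinder(h = 655, r = 27);
translate([1285, 560, 0]) cylinder(h = 655, r = 27);
translate([-1070, 0, 0]) {
  cube([970, 251, 185]);
  translate([0, 251, 185]) cube([970, 251, 185]);
  translate([0, 502, 370]) cube([970, 251, 185]);
  translate([0, 753, 555]) cube([970, 251, 185]);
  translate([0, 1004, 740]) cube([970, 251, 185]);
  translate([0, 1255, 925]) cube([970, 251, 185]);
  translate([0, 1506, 1110]) cube([970, 251, 185]);
}
translate([249, 295, 694]) {
  cube([64, 170, 2056]);
  translate([985, 0, 0]) cube([64, 170, 2056]);
  translate([0, 0, 2056]) cube([1049, 170, 95]);
}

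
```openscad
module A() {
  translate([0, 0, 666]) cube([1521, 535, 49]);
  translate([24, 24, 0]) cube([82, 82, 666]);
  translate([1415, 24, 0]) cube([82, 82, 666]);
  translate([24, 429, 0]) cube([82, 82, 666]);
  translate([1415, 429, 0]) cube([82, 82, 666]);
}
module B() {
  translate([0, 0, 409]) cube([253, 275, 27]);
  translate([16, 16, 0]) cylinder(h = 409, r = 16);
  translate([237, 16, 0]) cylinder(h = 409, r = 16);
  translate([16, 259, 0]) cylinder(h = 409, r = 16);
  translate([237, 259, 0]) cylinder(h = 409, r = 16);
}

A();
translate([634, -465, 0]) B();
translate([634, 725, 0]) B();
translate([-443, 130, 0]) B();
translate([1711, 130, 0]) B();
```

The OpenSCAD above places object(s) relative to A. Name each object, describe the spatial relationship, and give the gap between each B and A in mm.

Each stool's nearest face is 190 mm from the table's bounding box.

A is a table. B is a stool. Four stools sit around the table at the −y, +y, −x, +x sides. The gap between each stool and the table is 190 mm.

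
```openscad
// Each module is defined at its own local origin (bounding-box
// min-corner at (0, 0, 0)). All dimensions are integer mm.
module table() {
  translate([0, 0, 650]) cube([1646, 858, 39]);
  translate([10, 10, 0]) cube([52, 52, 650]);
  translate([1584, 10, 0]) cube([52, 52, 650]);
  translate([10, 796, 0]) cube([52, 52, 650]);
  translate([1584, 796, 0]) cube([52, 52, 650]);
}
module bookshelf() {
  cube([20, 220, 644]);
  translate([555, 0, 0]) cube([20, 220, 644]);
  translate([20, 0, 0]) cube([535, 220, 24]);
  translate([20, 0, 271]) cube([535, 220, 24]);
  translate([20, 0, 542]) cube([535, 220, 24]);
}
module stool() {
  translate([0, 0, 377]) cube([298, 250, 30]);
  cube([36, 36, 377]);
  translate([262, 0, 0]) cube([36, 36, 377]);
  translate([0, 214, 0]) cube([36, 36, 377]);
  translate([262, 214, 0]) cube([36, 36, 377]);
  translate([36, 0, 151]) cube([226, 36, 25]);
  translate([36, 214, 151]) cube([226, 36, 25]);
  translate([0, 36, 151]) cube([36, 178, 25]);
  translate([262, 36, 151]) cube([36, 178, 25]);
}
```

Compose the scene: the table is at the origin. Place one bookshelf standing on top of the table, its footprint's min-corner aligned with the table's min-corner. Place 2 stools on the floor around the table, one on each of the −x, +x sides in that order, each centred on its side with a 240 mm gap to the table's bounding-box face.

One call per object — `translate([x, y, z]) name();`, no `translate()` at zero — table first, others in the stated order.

table();
translate([0, 0, 689]) bookshelf();
translate([-538, 304, 0]) stool();
translate([1886, 304, 0]) stool();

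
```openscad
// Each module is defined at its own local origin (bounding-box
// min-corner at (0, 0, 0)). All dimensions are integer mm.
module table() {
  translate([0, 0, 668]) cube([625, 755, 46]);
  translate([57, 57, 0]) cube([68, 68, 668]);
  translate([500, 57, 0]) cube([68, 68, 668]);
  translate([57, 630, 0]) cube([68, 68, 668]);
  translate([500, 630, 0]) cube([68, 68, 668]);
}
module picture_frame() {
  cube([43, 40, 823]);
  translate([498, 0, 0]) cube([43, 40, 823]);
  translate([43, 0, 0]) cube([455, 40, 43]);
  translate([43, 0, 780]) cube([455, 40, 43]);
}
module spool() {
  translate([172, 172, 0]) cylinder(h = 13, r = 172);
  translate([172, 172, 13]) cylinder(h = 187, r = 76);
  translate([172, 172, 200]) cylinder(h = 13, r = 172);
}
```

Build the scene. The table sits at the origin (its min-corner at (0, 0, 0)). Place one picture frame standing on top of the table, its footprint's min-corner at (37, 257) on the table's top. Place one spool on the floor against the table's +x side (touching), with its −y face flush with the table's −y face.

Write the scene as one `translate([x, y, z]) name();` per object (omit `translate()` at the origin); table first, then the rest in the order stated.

table();
translate([37, 257, 714]) picture_frame();
translate([625, 0, 0]) spool();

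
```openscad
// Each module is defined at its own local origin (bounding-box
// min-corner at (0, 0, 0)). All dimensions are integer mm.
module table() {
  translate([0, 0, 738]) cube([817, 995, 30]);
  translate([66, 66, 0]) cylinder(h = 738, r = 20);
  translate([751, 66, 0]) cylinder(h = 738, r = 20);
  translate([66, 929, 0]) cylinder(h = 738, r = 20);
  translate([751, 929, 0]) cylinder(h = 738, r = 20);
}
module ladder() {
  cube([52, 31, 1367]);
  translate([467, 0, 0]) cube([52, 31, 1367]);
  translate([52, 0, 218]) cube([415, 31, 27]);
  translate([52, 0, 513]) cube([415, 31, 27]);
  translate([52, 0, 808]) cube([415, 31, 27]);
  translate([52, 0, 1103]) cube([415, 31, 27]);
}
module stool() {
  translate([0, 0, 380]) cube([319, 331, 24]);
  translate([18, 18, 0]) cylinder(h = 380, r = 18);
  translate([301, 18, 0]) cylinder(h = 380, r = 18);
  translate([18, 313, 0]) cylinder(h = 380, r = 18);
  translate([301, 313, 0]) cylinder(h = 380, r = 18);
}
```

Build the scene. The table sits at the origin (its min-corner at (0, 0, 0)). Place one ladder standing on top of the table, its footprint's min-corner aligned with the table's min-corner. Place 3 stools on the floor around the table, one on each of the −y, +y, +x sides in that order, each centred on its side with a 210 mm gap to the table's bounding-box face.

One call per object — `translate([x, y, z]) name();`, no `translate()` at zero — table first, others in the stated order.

table();
translate([0, 0, 768]) ladder();
translate([249, -541, 0]) stool();
translate([249, 1205, 0]) stool();
translate([1027, 332, 0]) stool();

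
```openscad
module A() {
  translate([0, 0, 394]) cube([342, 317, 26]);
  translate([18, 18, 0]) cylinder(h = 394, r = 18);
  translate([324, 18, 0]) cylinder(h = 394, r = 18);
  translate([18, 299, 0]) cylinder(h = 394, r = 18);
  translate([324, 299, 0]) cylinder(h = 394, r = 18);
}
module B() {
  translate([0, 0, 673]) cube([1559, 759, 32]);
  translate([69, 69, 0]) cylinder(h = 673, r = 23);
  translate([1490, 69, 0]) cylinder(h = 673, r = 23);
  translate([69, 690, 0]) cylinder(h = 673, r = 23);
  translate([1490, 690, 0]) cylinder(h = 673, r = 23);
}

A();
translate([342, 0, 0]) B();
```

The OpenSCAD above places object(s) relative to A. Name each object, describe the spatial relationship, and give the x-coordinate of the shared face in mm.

A is a stool. B is a table. The table is against the stool's +x side, with their −y faces flush. The x-coordinate of the shared face is 342 mm.

The stool's +x face and the table's −x face are both at x = 342 mm.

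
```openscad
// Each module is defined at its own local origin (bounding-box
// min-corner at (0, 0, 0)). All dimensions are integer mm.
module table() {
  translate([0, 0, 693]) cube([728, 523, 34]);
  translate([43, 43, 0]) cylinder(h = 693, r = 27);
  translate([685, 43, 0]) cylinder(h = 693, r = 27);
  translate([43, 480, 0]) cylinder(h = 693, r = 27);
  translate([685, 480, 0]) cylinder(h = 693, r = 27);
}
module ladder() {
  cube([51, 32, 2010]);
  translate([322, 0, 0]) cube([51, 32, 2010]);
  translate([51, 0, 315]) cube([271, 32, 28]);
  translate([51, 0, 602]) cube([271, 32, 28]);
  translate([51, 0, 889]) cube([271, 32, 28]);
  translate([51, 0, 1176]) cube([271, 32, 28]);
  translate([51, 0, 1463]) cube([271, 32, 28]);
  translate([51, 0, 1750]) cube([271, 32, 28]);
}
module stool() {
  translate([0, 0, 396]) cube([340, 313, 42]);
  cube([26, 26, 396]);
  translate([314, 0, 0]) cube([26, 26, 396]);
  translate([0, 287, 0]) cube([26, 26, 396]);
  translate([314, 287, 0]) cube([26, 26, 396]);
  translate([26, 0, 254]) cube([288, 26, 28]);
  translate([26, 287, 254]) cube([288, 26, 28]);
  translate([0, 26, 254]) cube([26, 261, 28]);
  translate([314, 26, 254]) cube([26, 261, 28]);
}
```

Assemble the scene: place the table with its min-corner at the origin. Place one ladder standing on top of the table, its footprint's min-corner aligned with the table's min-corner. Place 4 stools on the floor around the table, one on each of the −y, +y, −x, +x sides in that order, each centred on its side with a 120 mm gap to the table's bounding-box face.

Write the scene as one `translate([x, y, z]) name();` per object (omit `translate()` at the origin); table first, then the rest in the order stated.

table();
translate([0, 0, 727]) ladder();
translate([194, -433, 0]) stool();
translate([194, 643, 0]) stool();
translate([-460, 105, 0]) stool();
translate([848, 105, 0]) stool();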